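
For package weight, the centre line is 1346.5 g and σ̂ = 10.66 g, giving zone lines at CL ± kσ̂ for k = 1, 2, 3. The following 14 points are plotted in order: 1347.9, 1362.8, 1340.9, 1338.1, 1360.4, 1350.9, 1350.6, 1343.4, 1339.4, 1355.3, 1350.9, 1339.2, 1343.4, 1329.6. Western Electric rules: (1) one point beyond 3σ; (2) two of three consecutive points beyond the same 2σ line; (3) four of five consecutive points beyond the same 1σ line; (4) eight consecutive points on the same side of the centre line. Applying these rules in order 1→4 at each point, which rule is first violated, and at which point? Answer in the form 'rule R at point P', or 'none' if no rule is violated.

Zone of each point (C = within 1σ̂, B = 1σ̂–2σ̂, A = 2σ̂–3σ̂, * = beyond 3σ̂; sign = side of CL): 1:+C, 2:+B, 3:-C, 4:-C, 5:+B, 6:+C, 7:+C, 8:-C, 9:-C, 10:+C, 11:+C, 12:-C, 13:-C, 14:-B
No rule fires across all 14 points.

none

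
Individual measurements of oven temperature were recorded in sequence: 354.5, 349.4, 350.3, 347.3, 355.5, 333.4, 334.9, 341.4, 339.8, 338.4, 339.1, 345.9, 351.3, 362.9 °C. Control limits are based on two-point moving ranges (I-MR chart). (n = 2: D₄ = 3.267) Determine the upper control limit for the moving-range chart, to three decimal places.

Moving ranges: 5.1, 0.9, 3.0, 8.2, 22.1, 1.5, 6.5, 1.6, 1.4, 0.7, 6.8, 5.4, 11.6; M̄R̄ = 74.8000 / 13 = 5.7538
UCL_MR = D₄·M̄R̄ = 3.267 × 5.7538 = 18.7978

18.798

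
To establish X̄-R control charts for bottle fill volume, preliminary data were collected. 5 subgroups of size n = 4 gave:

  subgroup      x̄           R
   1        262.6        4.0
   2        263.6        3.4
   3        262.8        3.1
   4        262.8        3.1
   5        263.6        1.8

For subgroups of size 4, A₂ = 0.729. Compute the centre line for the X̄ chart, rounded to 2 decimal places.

X̄̄ = (262.6 + 263.6 + 262.8 + 262.8 + 263.6) / 5 = 1315.4000 / 5 = 263.0800
CL = X̄̄ = 263.0800

263.08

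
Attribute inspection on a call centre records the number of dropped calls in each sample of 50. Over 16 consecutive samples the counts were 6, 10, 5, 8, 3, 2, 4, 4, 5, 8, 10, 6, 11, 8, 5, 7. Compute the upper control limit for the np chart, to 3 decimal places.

13.450

p̄ = Σdᵢ / (k·n) = 102 / (16 × 50) = 0.12750
UCL = np̄ + 3·√(np̄(1−p̄)) = 6.3750 + 3 × √(6.3750×0.87250) = 6.3750 + 3 × 2.3584 = 13.4503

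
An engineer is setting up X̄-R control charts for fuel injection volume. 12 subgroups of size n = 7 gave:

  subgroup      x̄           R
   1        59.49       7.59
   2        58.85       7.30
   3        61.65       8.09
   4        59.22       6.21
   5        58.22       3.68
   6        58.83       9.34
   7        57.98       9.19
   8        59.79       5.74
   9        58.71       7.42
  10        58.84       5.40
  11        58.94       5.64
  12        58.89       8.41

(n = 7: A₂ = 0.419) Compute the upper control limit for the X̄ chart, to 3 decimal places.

62.051

X̄̄ = (59.49 + 58.85 + 61.65 + 59.22 + 58.22 + 58.83 + 57.98 + 59.79 + 58.71 + 58.84 + 58.94 + 58.89) / 12 = 709.4100 / 12 = 59.1175
R̄ = (7.59 + 7.30 + 8.09 + 6.21 + 3.68 + 9.34 + 9.19 + 5.74 + 7.42 + 5.40 + 5.64 + 8.41) / 12 = 84.0100 / 12 = 7.0008
UCL = X̄̄ + A₂·R̄ = 59.1175 + 0.419 × 7.0008 = 62.0508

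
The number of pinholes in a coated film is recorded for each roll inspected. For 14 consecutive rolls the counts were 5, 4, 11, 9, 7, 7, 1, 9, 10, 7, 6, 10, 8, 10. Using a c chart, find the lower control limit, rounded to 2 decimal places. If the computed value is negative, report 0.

c̄ = (5 + 4 + 11 + 9 + 7 + 7 + 1 + 9 + 10 + 7 + 6 + 10 + 8 + 10) / 14 = 104 / 14 = 7.4286
LCL = c̄ − 3√c̄ = 7.4286 − 3 × 2.7255 = -0.7481 → 0 (cannot be negative)

0.00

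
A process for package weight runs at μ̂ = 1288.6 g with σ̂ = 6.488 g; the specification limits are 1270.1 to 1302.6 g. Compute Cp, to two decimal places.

0.83

Cp = (USL − LSL) / (6σ̂) = (1302.6 − 1270.1) / (6 × 6.488) = 32.5000 / 38.9280 = 0.8349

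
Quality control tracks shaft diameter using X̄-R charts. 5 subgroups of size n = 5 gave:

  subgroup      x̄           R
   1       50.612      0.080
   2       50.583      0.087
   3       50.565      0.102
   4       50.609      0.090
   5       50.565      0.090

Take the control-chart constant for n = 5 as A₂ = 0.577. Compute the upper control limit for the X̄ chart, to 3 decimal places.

X̄̄ = (50.612 + 50.583 + 50.565 + 50.609 + 50.565) / 5 = 252.9340 / 5 = 50.5868
R̄ = (0.080 + 0.087 + 0.102 + 0.090 + 0.090) / 5 = 0.4490 / 5 = 0.0898
UCL = X̄̄ + A₂·R̄ = 50.5868 + 0.577 × 0.0898 = 50.6386

50.639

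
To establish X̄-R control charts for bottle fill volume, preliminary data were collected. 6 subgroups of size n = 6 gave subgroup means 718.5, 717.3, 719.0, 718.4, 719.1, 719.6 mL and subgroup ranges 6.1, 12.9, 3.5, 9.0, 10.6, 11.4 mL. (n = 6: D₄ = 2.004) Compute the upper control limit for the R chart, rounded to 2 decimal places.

R̄ = (6.1 + 12.9 + 3.5 + 9.0 + 10.6 + 11.4) / 6 = 53.5000 / 6 = 8.9167
UCL_R = D₄·R̄ = 2.004 × 8.9167 = 17.8690

17.87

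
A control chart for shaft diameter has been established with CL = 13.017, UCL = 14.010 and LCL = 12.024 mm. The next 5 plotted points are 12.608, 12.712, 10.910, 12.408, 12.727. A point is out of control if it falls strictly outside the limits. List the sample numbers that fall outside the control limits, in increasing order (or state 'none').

3

Compare each point to [12.024, 14.010]: sample 3 = 10.910 < LCL.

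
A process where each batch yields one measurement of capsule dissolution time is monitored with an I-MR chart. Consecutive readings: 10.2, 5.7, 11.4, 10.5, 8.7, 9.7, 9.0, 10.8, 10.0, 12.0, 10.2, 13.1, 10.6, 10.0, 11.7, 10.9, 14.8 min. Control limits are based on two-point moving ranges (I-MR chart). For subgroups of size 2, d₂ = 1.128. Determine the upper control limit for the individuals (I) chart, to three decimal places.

16.099

X̄ = (10.2 + 5.7 + 11.4 + 10.5 + 8.7 + 9.7 + 9.0 + 10.8 + 10.0 + 12.0 + 10.2 + 13.1 + 10.6 + 10.0 + 11.7 + 10.9 + 14.8) / 17 = 10.5471
Moving ranges: 4.5, 5.7, 0.9, 1.8, 1.0, 0.7, 1.8, 0.8, 2.0, 1.8, 2.9, 2.5, 0.6, 1.7, 0.8, 3.9; M̄R̄ = 33.4000 / 16 = 2.0875
UCL = X̄ + 3·M̄R̄/d₂ = 10.5471 + 3 × 2.0875 / 1.128 = 16.0989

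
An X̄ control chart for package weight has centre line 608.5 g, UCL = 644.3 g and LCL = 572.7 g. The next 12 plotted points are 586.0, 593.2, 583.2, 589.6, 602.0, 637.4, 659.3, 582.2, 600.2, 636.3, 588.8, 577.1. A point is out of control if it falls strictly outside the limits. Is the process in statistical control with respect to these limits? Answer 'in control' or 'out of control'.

Compare each point to [572.7, 644.3]: sample 7 = 659.3 > UCL.

out of control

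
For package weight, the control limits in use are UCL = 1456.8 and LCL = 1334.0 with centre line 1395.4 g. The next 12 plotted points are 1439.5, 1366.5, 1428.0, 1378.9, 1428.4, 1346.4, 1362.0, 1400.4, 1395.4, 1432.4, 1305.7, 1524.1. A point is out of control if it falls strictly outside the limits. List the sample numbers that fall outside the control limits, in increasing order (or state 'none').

Compare each point to [1334.0, 1456.8]: sample 11 = 1305.7 < LCL; sample 12 = 1524.1 > UCL.

11, 12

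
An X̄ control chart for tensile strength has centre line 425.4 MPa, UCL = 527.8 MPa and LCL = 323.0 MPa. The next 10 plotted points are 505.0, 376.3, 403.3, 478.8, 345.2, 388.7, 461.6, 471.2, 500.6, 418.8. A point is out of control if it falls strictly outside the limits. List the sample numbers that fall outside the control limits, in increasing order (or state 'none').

All 10 points lie within [323.0, 527.8].

none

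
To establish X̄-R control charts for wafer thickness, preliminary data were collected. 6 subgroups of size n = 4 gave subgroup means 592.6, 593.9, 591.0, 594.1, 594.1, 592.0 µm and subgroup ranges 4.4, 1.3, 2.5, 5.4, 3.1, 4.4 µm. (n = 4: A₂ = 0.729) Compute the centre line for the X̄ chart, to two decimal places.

592.95

X̄̄ = (592.6 + 593.9 + 591.0 + 594.1 + 594.1 + 592.0) / 6 = 3557.7000 / 6 = 592.9500
CL = X̄̄ = 592.9500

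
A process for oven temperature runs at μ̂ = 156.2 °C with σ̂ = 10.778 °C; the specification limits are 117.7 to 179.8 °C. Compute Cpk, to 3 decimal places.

0.730

Cpu = (USL − μ̂) / (3σ̂) = (179.8 − 156.2) / (3 × 10.778) = 0.7299; Cpl = (μ̂ − LSL) / (3σ̂) = (156.2 − 117.7) / (3 × 10.778) = 1.1907; Cpk = min(Cpu, Cpl) = 0.7299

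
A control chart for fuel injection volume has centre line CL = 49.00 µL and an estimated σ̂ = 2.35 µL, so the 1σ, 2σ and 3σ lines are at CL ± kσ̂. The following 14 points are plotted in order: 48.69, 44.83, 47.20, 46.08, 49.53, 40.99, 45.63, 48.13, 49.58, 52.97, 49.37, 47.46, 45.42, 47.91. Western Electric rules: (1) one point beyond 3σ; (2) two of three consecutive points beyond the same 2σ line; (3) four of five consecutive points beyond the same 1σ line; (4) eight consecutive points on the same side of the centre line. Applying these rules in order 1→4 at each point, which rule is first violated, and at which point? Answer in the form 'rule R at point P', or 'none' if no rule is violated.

Zone of each point (C = within 1σ̂, B = 1σ̂–2σ̂, A = 2σ̂–3σ̂, * = beyond 3σ̂; sign = side of CL): 1:-C, 2:-B, 3:-C, 4:-B, 5:+C, 6:-*, 7:-B, 8:-C, 9:+C, 10:+B, 11:+C, 12:-C, 13:-B, 14:-C
Rule 1 (one point beyond the 3σ limits) is satisfied at point 6.

rule 1 at point 6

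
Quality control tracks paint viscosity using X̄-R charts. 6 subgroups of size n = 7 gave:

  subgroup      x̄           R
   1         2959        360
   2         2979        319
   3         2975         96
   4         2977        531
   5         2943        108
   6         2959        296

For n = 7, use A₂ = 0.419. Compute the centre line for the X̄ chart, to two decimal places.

X̄̄ = (2959 + 2979 + 2975 + 2977 + 2943 + 2959) / 6 = 17792.0000 / 6 = 2965.3333
CL = X̄̄ = 2965.3333

2965.33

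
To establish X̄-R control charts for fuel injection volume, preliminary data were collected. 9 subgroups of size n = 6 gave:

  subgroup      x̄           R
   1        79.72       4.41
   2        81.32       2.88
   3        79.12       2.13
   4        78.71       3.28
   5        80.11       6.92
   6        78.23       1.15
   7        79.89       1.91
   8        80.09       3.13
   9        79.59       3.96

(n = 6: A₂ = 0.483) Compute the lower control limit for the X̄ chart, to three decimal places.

X̄̄ = (79.72 + 81.32 + 79.12 + 78.71 + 80.11 + 78.23 + 79.89 + 80.09 + 79.59) / 9 = 716.7800 / 9 = 79.6422
R̄ = (4.41 + 2.88 + 2.13 + 3.28 + 6.92 + 1.15 + 1.91 + 3.13 + 3.96) / 9 = 29.7700 / 9 = 3.3078
LCL = X̄̄ − A₂·R̄ = 79.6422 − 0.483 × 3.3078 = 78.0446

78.045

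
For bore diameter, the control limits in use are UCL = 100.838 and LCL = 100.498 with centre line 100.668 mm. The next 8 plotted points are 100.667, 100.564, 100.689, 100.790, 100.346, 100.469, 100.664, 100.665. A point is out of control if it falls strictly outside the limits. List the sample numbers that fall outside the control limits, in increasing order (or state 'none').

Compare each point to [100.498, 100.838]: sample 5 = 100.346 < LCL; sample 6 = 100.469 < LCL.

5, 6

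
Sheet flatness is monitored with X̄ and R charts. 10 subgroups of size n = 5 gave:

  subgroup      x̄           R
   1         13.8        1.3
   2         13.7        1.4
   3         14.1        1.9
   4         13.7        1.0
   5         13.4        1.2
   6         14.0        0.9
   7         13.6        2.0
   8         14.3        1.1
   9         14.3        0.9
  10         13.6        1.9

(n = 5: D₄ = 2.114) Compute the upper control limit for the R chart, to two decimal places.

2.88

R̄ = (1.3 + 1.4 + 1.9 + 1.0 + 1.2 + 0.9 + 2.0 + 1.1 + 0.9 + 1.9) / 10 = 13.6000 / 10 = 1.3600
UCL_R = D₄·R̄ = 2.114 × 1.3600 = 2.8750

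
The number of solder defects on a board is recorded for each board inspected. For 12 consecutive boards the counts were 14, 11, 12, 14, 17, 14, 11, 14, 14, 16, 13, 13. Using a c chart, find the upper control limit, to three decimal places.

24.640

c̄ = (14 + 11 + 12 + 14 + 17 + 14 + 11 + 14 + 14 + 16 + 13 + 13) / 12 = 163 / 12 = 13.5833
UCL = c̄ + 3√c̄ = 13.5833 + 3 × √13.5833 = 13.5833 + 3 × 3.6856 = 24.6400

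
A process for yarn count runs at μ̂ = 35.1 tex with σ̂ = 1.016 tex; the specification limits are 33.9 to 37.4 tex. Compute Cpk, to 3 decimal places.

Cpu = (USL − μ̂) / (3σ̂) = (37.4 − 35.1) / (3 × 1.016) = 0.7546; Cpl = (μ̂ − LSL) / (3σ̂) = (35.1 − 33.9) / (3 × 1.016) = 0.3937; Cpk = min(Cpu, Cpl) = 0.3937

0.394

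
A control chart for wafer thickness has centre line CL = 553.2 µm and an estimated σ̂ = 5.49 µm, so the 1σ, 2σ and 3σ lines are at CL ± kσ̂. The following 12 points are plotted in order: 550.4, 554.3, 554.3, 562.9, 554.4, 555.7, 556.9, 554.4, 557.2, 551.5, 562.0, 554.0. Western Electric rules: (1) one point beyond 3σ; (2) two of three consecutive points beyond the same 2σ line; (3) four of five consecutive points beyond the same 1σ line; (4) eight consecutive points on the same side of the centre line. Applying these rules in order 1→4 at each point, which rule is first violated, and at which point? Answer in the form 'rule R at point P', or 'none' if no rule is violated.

Zone of each point (C = within 1σ̂, B = 1σ̂–2σ̂, A = 2σ̂–3σ̂, * = beyond 3σ̂; sign = side of CL): 1:-C, 2:+C, 3:+C, 4:+B, 5:+C, 6:+C, 7:+C, 8:+C, 9:+C, 10:-C, 11:+B, 12:+C
Rule 4 (eight consecutive points on the same side of the centre line) is satisfied at point 9.

rule 4 at point 9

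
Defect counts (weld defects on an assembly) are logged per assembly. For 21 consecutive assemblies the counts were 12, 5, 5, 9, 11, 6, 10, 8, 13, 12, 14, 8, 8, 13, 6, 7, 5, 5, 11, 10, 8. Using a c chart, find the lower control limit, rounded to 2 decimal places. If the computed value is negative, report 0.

c̄ = (12 + 5 + 5 + 9 + 11 + 6 + 10 + 8 + 13 + 12 + 14 + 8 + 8 + 13 + 6 + 7 + 5 + 5 + 11 + 10 + 8) / 21 = 186 / 21 = 8.8571
LCL = c̄ − 3√c̄ = 8.8571 − 3 × 2.9761 = -0.0711 → 0 (cannot be negative)

0.00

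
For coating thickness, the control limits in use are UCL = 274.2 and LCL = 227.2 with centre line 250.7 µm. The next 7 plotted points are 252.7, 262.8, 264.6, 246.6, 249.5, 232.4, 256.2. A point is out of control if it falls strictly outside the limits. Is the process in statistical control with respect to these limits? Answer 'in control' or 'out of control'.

All 7 points lie within [227.2, 274.2].

in control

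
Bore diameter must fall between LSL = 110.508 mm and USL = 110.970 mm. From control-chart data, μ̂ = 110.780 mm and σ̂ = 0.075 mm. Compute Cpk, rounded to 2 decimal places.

Cpu = (USL − μ̂) / (3σ̂) = (110.970 − 110.780) / (3 × 0.075) = 0.8444; Cpl = (μ̂ − LSL) / (3σ̂) = (110.780 − 110.508) / (3 × 0.075) = 1.2089; Cpk = min(Cpu, Cpl) = 0.8444

0.84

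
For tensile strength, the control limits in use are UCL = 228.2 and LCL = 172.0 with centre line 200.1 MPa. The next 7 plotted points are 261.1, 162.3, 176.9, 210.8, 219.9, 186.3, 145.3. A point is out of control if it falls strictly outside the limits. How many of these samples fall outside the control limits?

Compare each point to [172.0, 228.2]: sample 1 = 261.1 > UCL; sample 2 = 162.3 < LCL; sample 7 = 145.3 < LCL.

3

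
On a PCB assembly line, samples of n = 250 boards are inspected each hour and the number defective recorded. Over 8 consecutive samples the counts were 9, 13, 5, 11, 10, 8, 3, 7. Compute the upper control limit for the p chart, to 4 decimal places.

p̄ = Σdᵢ / (k·n) = 66 / (8 × 250) = 0.03300
UCL = p̄ + 3·√(p̄(1−p̄)/n) = 0.03300 + 3 × √(0.03300×0.96700/250) = 0.03300 + 3 × 0.01130 = 0.06689

0.0669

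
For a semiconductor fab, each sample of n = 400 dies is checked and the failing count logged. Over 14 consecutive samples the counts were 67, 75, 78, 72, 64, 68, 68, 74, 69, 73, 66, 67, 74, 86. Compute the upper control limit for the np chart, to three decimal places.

94.489

p̄ = Σdᵢ / (k·n) = 1001 / (14 × 400) = 0.17875
UCL = np̄ + 3·√(np̄(1−p̄)) = 71.5000 + 3 × √(71.5000×0.82125) = 71.5000 + 3 × 7.6629 = 94.4886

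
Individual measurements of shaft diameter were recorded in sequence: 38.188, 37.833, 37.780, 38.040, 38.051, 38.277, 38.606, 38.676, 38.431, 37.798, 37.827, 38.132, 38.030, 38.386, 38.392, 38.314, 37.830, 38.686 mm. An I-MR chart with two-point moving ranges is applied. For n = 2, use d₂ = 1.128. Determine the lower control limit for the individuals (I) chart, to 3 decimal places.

37.494

X̄ = (38.188 + 37.833 + 37.780 + 38.040 + 38.051 + 38.277 + 38.606 + 38.676 + 38.431 + 37.798 + 37.827 + 38.132 + 38.030 + 38.386 + 38.392 + 38.314 + 37.830 + 38.686) / 18 = 38.1821
Moving ranges: 0.355, 0.053, 0.260, 0.011, 0.226, 0.329, 0.070, 0.245, 0.633, 0.029, 0.305, 0.102, 0.356, 0.006, 0.078, 0.484, 0.856; M̄R̄ = 4.3980 / 17 = 0.2587
LCL = X̄ − 3·M̄R̄/d₂ = 38.1821 − 3 × 0.2587 / 1.128 = 37.4940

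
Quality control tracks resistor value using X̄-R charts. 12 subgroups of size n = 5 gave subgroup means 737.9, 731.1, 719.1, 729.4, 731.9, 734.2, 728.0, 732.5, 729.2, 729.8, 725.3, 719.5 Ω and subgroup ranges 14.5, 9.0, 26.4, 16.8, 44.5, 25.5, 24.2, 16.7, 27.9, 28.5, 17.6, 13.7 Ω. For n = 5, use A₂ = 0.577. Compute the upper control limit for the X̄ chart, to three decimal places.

741.748

X̄̄ = (737.9 + 731.1 + 719.1 + 729.4 + 731.9 + 734.2 + 728.0 + 732.5 + 729.2 + 729.8 + 725.3 + 719.5) / 12 = 8747.9000 / 12 = 728.9917
R̄ = (14.5 + 9.0 + 26.4 + 16.8 + 44.5 + 25.5 + 24.2 + 16.7 + 27.9 + 28.5 + 17.6 + 13.7) / 12 = 265.3000 / 12 = 22.1083
UCL = X̄̄ + A₂·R̄ = 728.9917 + 0.577 × 22.1083 = 741.7482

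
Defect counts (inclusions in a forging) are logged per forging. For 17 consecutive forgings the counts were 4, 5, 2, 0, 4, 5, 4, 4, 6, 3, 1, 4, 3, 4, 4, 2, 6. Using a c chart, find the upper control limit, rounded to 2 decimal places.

c̄ = (4 + 5 + 2 + 0 + 4 + 5 + 4 + 4 + 6 + 3 + 1 + 4 + 3 + 4 + 4 + 2 + 6) / 17 = 61 / 17 = 3.5882
UCL = c̄ + 3√c̄ = 3.5882 + 3 × √3.5882 = 3.5882 + 3 × 1.8943 = 9.2710

9.27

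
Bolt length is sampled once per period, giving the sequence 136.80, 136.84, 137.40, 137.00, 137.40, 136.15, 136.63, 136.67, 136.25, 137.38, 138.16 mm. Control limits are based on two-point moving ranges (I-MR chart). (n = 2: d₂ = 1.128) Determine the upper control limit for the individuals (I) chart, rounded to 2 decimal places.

138.43

X̄ = (136.80 + 136.84 + 137.40 + 137.00 + 137.40 + 136.15 + 136.63 + 136.67 + 136.25 + 137.38 + 138.16) / 11 = 136.9709
Moving ranges: 0.04, 0.56, 0.40, 0.40, 1.25, 0.48, 0.04, 0.42, 1.13, 0.78; M̄R̄ = 5.5000 / 10 = 0.5500
UCL = X̄ + 3·M̄R̄/d₂ = 136.9709 + 3 × 0.5500 / 1.128 = 138.4337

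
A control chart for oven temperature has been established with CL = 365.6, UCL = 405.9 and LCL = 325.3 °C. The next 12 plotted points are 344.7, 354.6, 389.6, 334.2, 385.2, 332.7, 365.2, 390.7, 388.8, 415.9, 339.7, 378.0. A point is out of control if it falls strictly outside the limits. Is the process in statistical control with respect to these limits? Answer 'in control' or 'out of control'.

out of control

Compare each point to [325.3, 405.9]: sample 10 = 415.9 > UCL.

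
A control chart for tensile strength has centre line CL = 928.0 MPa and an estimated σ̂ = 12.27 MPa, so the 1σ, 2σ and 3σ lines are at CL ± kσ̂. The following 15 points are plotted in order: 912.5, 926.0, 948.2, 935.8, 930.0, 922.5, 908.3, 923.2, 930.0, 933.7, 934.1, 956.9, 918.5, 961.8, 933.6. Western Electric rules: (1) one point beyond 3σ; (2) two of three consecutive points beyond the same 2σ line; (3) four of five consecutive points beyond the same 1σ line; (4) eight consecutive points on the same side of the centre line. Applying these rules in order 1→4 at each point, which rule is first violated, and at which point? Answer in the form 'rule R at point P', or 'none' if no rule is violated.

rule 2 at point 14

Zone of each point (C = within 1σ̂, B = 1σ̂–2σ̂, A = 2σ̂–3σ̂, * = beyond 3σ̂; sign = side of CL): 1:-B, 2:-C, 3:+B, 4:+C, 5:+C, 6:-C, 7:-B, 8:-C, 9:+C, 10:+C, 11:+C, 12:+A, 13:-C, 14:+A, 15:+C
Rule 2 (two of three consecutive points beyond the same 2σ limit) is satisfied at point 14.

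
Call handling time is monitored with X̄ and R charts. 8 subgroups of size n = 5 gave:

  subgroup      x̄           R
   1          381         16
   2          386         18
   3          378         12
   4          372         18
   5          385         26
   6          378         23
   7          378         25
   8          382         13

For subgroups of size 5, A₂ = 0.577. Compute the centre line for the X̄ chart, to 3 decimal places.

380.000

X̄̄ = (381 + 386 + 378 + 372 + 385 + 378 + 378 + 382) / 8 = 3040.0000 / 8 = 380.0000
CL = X̄̄ = 380.0000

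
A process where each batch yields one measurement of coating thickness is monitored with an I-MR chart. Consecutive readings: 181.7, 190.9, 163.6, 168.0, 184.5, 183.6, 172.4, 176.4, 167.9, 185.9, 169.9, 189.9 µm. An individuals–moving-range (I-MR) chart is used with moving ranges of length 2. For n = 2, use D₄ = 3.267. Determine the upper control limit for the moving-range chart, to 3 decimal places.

40.392

Moving ranges: 9.2, 27.3, 4.4, 16.5, 0.9, 11.2, 4.0, 8.5, 18.0, 16.0, 20.0; M̄R̄ = 136.0000 / 11 = 12.3636
UCL_MR = D₄·M̄R̄ = 3.267 × 12.3636 = 40.3920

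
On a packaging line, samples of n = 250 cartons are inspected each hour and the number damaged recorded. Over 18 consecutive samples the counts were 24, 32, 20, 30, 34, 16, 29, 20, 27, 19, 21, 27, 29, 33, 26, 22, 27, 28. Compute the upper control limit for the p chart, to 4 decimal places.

0.1608

p̄ = Σdᵢ / (k·n) = 464 / (18 × 250) = 0.10311
UCL = p̄ + 3·√(p̄(1−p̄)/n) = 0.10311 + 3 × √(0.10311×0.89689/250) = 0.10311 + 3 × 0.01923 = 0.16081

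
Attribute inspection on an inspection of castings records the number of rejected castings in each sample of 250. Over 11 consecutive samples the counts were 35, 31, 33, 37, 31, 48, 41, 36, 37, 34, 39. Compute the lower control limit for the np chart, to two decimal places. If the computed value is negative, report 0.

p̄ = Σdᵢ / (k·n) = 402 / (11 × 250) = 0.14618
LCL = np̄ − 3·√(np̄(1−p̄)) = 36.5455 − 3 × 5.5860 = 19.7875

19.79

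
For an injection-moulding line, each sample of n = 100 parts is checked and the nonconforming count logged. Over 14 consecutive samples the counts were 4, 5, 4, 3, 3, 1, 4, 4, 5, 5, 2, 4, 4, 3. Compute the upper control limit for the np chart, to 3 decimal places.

9.263

p̄ = Σdᵢ / (k·n) = 51 / (14 × 100) = 0.03643
UCL = np̄ + 3·√(np̄(1−p̄)) = 3.6429 + 3 × √(3.6429×0.96357) = 3.6429 + 3 × 1.8735 = 9.2635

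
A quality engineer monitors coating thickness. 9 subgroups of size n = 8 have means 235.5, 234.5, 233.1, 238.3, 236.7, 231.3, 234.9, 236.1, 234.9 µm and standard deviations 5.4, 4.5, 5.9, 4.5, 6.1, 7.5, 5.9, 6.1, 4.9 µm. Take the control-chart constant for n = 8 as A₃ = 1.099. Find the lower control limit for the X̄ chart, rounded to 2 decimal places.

X̄̄ = (235.5 + 234.5 + 233.1 + 238.3 + 236.7 + 231.3 + 234.9 + 236.1 + 234.9) / 9 = 235.0333
s̄ = (5.4 + 4.5 + 5.9 + 4.5 + 6.1 + 7.5 + 5.9 + 6.1 + 4.9) / 9 = 5.6444
LCL = X̄̄ − A₃·s̄ = 235.0333 − 1.099 × 5.6444 = 228.8301

228.83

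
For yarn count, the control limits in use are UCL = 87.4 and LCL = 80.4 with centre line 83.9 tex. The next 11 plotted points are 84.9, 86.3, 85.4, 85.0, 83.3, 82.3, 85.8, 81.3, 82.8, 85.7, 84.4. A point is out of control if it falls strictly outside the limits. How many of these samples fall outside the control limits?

All 11 points lie within [80.4, 87.4].

0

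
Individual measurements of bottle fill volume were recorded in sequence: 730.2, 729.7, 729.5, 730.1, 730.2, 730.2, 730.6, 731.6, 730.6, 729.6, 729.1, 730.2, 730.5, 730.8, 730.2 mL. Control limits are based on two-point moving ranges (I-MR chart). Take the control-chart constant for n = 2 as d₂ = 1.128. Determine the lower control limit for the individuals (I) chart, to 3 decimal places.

X̄ = (730.2 + 729.7 + 729.5 + 730.1 + 730.2 + 730.2 + 730.6 + 731.6 + 730.6 + 729.6 + 729.1 + 730.2 + 730.5 + 730.8 + 730.2) / 15 = 730.2067
Moving ranges: 0.5, 0.2, 0.6, 0.1, 0.0, 0.4, 1.0, 1.0, 1.0, 0.5, 1.1, 0.3, 0.3, 0.6; M̄R̄ = 7.6000 / 14 = 0.5429
LCL = X̄ − 3·M̄R̄/d₂ = 730.2067 − 3 × 0.5429 / 1.128 = 728.7629

728.763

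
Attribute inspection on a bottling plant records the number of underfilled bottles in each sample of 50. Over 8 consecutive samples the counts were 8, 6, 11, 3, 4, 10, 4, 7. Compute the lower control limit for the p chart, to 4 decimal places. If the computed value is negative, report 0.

0.0000

p̄ = Σdᵢ / (k·n) = 53 / (8 × 50) = 0.13250
LCL = p̄ − 3·√(p̄(1−p̄)/n) = 0.13250 − 3 × 0.04795 = -0.01134 → 0 (negative, so LCL = 0)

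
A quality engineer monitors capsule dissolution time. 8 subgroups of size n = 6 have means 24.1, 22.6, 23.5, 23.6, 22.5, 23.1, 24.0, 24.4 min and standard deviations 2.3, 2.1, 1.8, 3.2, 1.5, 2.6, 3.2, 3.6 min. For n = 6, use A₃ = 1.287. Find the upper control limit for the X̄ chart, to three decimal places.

26.741

X̄̄ = (24.1 + 22.6 + 23.5 + 23.6 + 22.5 + 23.1 + 24.0 + 24.4) / 8 = 23.4750
s̄ = (2.3 + 2.1 + 1.8 + 3.2 + 1.5 + 2.6 + 3.2 + 3.6) / 8 = 2.5375
UCL = X̄̄ + A₃·s̄ = 23.4750 + 1.287 × 2.5375 = 26.7408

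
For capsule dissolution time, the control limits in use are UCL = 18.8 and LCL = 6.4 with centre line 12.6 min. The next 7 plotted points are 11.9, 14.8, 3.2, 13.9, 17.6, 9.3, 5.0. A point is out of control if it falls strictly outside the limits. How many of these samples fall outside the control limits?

2

Compare each point to [6.4, 18.8]: sample 3 = 3.2 < LCL; sample 7 = 5.0 < LCL.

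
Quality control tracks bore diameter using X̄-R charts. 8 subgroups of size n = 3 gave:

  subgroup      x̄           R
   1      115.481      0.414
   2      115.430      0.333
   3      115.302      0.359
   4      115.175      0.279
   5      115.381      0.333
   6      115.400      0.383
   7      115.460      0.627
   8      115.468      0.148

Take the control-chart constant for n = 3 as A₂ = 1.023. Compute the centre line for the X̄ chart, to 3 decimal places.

X̄̄ = (115.481 + 115.430 + 115.302 + 115.175 + 115.381 + 115.400 + 115.460 + 115.468) / 8 = 923.0970 / 8 = 115.3871
CL = X̄̄ = 115.3871

115.387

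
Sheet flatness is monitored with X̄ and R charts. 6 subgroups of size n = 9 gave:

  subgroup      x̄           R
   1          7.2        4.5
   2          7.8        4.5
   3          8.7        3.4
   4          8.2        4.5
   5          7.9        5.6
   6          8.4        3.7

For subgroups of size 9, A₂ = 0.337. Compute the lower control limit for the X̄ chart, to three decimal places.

6.562

X̄̄ = (7.2 + 7.8 + 8.7 + 8.2 + 7.9 + 8.4) / 6 = 48.2000 / 6 = 8.0333
R̄ = (4.5 + 4.5 + 3.4 + 4.5 + 5.6 + 3.7) / 6 = 26.2000 / 6 = 4.3667
LCL = X̄̄ − A₂·R̄ = 8.0333 − 0.337 × 4.3667 = 6.5618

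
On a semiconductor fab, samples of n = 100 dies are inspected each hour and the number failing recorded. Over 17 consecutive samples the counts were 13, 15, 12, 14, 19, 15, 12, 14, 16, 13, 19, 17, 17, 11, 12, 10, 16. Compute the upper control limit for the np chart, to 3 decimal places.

24.948

p̄ = Σdᵢ / (k·n) = 245 / (17 × 100) = 0.14412
UCL = np̄ + 3·√(np̄(1−p̄)) = 14.4118 + 3 × √(14.4118×0.85588) = 14.4118 + 3 × 3.5121 = 24.9480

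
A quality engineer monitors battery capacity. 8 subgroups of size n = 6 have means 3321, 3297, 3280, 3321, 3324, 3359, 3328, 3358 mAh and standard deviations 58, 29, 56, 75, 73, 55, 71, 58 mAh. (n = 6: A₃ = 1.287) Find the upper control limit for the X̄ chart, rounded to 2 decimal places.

3399.92

X̄̄ = (3321 + 3297 + 3280 + 3321 + 3324 + 3359 + 3328 + 3358) / 8 = 3323.5000
s̄ = (58 + 29 + 56 + 75 + 73 + 55 + 71 + 58) / 8 = 59.3750
UCL = X̄̄ + A₃·s̄ = 3323.5000 + 1.287 × 59.3750 = 3399.9156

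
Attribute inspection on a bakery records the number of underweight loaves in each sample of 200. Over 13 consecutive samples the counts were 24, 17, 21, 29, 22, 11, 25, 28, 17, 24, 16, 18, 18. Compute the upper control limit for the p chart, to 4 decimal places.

p̄ = Σdᵢ / (k·n) = 270 / (13 × 200) = 0.10385
UCL = p̄ + 3·√(p̄(1−p̄)/n) = 0.10385 + 3 × √(0.10385×0.89615/200) = 0.10385 + 3 × 0.02157 = 0.16856

0.1686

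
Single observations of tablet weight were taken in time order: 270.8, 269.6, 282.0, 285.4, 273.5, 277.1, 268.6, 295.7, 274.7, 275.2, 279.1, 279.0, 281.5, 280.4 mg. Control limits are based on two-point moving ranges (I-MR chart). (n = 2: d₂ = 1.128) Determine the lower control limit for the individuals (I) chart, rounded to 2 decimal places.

258.16

X̄ = (270.8 + 269.6 + 282.0 + 285.4 + 273.5 + 277.1 + 268.6 + 295.7 + 274.7 + 275.2 + 279.1 + 279.0 + 281.5 + 280.4) / 14 = 278.0429
Moving ranges: 1.2, 12.4, 3.4, 11.9, 3.6, 8.5, 27.1, 21.0, 0.5, 3.9, 0.1, 2.5, 1.1; M̄R̄ = 97.2000 / 13 = 7.4769
LCL = X̄ − 3·M̄R̄/d₂ = 278.0429 − 3 × 7.4769 / 1.128 = 258.1574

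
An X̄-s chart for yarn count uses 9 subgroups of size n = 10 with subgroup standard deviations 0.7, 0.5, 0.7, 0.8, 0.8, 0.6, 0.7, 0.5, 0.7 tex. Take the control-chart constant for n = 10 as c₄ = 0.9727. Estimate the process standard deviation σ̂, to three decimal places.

0.685

s̄ = (0.7 + 0.5 + 0.7 + 0.8 + 0.8 + 0.6 + 0.7 + 0.5 + 0.7) / 9 = 0.6667
σ̂ = s̄ / c₄ = 0.6667 / 0.9727 = 0.6854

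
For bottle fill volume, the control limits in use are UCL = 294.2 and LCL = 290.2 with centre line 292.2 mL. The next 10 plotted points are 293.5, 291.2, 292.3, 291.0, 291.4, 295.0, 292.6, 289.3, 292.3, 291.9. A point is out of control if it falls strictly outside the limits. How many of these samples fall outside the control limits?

Compare each point to [290.2, 294.2]: sample 6 = 295.0 > UCL; sample 8 = 289.3 < LCL.

2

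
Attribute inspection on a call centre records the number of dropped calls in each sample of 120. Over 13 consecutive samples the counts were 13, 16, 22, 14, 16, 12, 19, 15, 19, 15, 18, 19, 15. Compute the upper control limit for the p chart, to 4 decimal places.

p̄ = Σdᵢ / (k·n) = 213 / (13 × 120) = 0.13654
UCL = p̄ + 3·√(p̄(1−p̄)/n) = 0.13654 + 3 × √(0.13654×0.86346/120) = 0.13654 + 3 × 0.03134 = 0.23057

0.2306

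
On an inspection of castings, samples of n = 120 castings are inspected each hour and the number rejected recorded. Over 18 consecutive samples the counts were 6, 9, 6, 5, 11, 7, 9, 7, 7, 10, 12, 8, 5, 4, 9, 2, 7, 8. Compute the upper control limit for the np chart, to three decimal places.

p̄ = Σdᵢ / (k·n) = 132 / (18 × 120) = 0.06111
UCL = np̄ + 3·√(np̄(1−p̄)) = 7.3333 + 3 × √(7.3333×0.93889) = 7.3333 + 3 × 2.6240 = 15.2052

15.205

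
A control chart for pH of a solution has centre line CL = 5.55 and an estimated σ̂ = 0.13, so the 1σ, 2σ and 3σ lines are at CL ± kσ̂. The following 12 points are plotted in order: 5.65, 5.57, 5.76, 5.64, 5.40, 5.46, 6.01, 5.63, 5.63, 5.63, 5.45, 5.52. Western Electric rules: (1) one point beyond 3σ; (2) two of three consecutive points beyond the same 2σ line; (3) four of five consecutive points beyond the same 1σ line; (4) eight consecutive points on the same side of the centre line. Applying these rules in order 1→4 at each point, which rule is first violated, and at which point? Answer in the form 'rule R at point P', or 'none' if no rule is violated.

rule 1 at point 7

Zone of each point (C = within 1σ̂, B = 1σ̂–2σ̂, A = 2σ̂–3σ̂, * = beyond 3σ̂; sign = side of CL): 1:+C, 2:+C, 3:+B, 4:+C, 5:-B, 6:-C, 7:+*, 8:+C, 9:+C, 10:+C, 11:-C, 12:-C
Rule 1 (one point beyond the 3σ limits) is satisfied at point 7.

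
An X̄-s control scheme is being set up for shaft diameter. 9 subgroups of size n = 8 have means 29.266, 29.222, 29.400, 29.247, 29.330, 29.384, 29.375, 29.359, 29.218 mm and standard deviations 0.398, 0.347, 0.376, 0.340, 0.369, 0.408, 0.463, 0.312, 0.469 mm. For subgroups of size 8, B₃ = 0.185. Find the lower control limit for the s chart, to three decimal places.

0.072

s̄ = (0.398 + 0.347 + 0.376 + 0.340 + 0.369 + 0.408 + 0.463 + 0.312 + 0.469) / 9 = 0.3869
LCL_s = B₃·s̄ = 0.185 × 0.3869 = 0.0716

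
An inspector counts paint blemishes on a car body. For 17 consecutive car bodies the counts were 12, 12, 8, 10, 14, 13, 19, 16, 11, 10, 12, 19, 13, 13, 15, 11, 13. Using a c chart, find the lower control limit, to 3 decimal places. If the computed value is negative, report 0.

2.183

c̄ = (12 + 12 + 8 + 10 + 14 + 13 + 19 + 16 + 11 + 10 + 12 + 19 + 13 + 13 + 15 + 11 + 13) / 17 = 221 / 17 = 13.0000
LCL = c̄ − 3√c̄ = 13.0000 − 3 × 3.6056 = 2.1833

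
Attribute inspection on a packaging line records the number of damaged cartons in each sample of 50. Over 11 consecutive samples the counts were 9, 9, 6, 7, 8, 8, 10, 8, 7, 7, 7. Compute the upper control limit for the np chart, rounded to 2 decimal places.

15.52

p̄ = Σdᵢ / (k·n) = 86 / (11 × 50) = 0.15636
UCL = np̄ + 3·√(np̄(1−p̄)) = 7.8182 + 3 × √(7.8182×0.84364) = 7.8182 + 3 × 2.5682 = 15.5228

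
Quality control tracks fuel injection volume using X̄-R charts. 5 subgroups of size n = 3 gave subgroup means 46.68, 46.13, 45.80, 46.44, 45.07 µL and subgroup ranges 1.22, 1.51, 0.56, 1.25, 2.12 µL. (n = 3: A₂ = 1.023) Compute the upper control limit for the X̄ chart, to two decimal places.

X̄̄ = (46.68 + 46.13 + 45.80 + 46.44 + 45.07) / 5 = 230.1200 / 5 = 46.0240
R̄ = (1.22 + 1.51 + 0.56 + 1.25 + 2.12) / 5 = 6.6600 / 5 = 1.3320
UCL = X̄̄ + A₂·R̄ = 46.0240 + 1.023 × 1.3320 = 47.3866

47.39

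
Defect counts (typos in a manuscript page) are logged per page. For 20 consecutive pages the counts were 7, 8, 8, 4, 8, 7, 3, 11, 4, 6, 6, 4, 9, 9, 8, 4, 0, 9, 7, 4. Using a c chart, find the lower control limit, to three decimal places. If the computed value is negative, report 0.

0.000

c̄ = (7 + 8 + 8 + 4 + 8 + 7 + 3 + 11 + 4 + 6 + 6 + 4 + 9 + 9 + 8 + 4 + 0 + 9 + 7 + 4) / 20 = 126 / 20 = 6.3000
LCL = c̄ − 3√c̄ = 6.3000 − 3 × 2.5100 = -1.2299 → 0 (cannot be negative)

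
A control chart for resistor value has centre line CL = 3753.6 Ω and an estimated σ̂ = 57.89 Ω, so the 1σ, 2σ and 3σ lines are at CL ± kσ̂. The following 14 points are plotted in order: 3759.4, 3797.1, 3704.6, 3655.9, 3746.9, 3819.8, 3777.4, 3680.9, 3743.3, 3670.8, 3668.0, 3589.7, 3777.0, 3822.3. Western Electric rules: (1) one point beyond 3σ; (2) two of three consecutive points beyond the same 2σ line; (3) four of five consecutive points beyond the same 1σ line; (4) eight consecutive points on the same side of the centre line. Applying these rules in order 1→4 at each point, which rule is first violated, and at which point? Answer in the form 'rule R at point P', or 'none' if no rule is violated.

rule 3 at point 12

Zone of each point (C = within 1σ̂, B = 1σ̂–2σ̂, A = 2σ̂–3σ̂, * = beyond 3σ̂; sign = side of CL): 1:+C, 2:+C, 3:-C, 4:-B, 5:-C, 6:+B, 7:+C, 8:-B, 9:-C, 10:-B, 11:-B, 12:-A, 13:+C, 14:+B
Rule 3 (four of five consecutive points beyond the same 1σ limit) is satisfied at point 12.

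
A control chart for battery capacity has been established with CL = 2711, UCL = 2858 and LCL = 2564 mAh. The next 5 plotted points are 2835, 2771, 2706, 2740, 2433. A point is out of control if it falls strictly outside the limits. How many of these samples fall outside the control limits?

1

Compare each point to [2564, 2858]: sample 5 = 2433 < LCL.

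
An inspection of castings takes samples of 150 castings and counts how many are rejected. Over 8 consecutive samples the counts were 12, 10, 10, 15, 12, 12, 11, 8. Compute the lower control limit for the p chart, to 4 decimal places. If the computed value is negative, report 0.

p̄ = Σdᵢ / (k·n) = 90 / (8 × 150) = 0.07500
LCL = p̄ − 3·√(p̄(1−p̄)/n) = 0.07500 − 3 × 0.02151 = 0.01048

0.0105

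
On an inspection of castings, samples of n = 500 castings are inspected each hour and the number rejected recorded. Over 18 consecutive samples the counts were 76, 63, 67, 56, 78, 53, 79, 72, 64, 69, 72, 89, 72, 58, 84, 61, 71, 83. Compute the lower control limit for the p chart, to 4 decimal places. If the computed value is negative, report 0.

p̄ = Σdᵢ / (k·n) = 1267 / (18 × 500) = 0.14078
LCL = p̄ − 3·√(p̄(1−p̄)/n) = 0.14078 − 3 × 0.01555 = 0.09412

0.0941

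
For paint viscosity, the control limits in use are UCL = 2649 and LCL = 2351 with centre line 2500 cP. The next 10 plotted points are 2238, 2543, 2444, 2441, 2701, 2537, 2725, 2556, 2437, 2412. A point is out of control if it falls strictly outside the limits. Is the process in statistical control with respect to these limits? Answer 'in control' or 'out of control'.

Compare each point to [2351, 2649]: sample 1 = 2238 < LCL; sample 5 = 2701 > UCL; sample 7 = 2725 > UCL.

out of control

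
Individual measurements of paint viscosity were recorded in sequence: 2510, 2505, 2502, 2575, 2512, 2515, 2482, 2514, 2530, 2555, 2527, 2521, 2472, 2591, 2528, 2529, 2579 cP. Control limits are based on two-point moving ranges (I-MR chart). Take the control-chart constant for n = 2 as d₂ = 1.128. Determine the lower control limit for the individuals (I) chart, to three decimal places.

2431.713

X̄ = (2510 + 2505 + 2502 + 2575 + 2512 + 2515 + 2482 + 2514 + 2530 + 2555 + 2527 + 2521 + 2472 + 2591 + 2528 + 2529 + 2579) / 17 = 2526.2941
Moving ranges: 5, 3, 73, 63, 3, 33, 32, 16, 25, 28, 6, 49, 119, 63, 1, 50; M̄R̄ = 569.0000 / 16 = 35.5625
LCL = X̄ − 3·M̄R̄/d₂ = 2526.2941 − 3 × 35.5625 / 1.128 = 2431.7130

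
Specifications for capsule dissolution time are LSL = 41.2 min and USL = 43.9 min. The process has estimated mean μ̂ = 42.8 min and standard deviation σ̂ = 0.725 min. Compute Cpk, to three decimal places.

0.506

Cpu = (USL − μ̂) / (3σ̂) = (43.9 − 42.8) / (3 × 0.725) = 0.5057; Cpl = (μ̂ − LSL) / (3σ̂) = (42.8 − 41.2) / (3 × 0.725) = 0.7356; Cpk = min(Cpu, Cpl) = 0.5057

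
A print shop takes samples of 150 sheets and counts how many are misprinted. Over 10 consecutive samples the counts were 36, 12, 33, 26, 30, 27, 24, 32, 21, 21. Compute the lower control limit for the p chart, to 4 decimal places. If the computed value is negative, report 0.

p̄ = Σdᵢ / (k·n) = 262 / (10 × 150) = 0.17467
LCL = p̄ − 3·√(p̄(1−p̄)/n) = 0.17467 − 3 × 0.03100 = 0.08166

0.0817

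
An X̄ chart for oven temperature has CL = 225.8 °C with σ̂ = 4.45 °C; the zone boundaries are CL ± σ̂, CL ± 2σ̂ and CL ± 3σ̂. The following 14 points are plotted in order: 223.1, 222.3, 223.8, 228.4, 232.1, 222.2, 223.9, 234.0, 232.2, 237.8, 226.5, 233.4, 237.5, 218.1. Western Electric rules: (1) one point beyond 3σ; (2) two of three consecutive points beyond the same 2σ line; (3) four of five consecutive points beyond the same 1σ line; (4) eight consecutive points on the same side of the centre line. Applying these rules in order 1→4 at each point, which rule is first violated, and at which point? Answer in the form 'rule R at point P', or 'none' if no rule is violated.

rule 3 at point 12

Zone of each point (C = within 1σ̂, B = 1σ̂–2σ̂, A = 2σ̂–3σ̂, * = beyond 3σ̂; sign = side of CL): 1:-C, 2:-C, 3:-C, 4:+C, 5:+B, 6:-C, 7:-C, 8:+B, 9:+B, 10:+A, 11:+C, 12:+B, 13:+A, 14:-B
Rule 3 (four of five consecutive points beyond the same 1σ limit) is satisfied at point 12.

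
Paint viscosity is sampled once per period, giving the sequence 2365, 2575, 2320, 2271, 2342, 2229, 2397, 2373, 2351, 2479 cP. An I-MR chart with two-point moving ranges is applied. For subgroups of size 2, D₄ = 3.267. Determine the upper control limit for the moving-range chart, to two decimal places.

Moving ranges: 210, 255, 49, 71, 113, 168, 24, 22, 128; M̄R̄ = 1040.0000 / 9 = 115.5556
UCL_MR = D₄·M̄R̄ = 3.267 × 115.5556 = 377.5200

377.52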